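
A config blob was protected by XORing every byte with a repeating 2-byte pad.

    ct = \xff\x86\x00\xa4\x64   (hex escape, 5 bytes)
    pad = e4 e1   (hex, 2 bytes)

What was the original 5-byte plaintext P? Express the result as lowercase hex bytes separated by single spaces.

1b 67 e4 45 80

The 2-byte key repeats, so the effective keystream is e4 e1 e4 e1 e4.
byte 0: ff ⊕ e4 = 1b
byte 1: 86 ⊕ e1 = 67
byte 2: 00 ⊕ e4 = e4
byte 3: a4 ⊕ e1 = 45
byte 4: 64 ⊕ e4 = 80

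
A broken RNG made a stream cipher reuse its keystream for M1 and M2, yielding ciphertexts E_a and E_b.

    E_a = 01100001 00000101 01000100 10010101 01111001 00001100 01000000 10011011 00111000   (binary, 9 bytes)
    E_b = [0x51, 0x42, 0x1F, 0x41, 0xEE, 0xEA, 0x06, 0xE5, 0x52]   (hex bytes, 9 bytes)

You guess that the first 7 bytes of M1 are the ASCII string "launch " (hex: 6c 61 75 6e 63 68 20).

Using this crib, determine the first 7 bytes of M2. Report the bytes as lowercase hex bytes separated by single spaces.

5c 26 2e ba f4 8e 66

First, E_a ⊕ E_b = (M1 ⊕ K) ⊕ (M2 ⊕ K) = M1 ⊕ M2, so the key drops out. Then M2 = (M1 ⊕ M2) ⊕ M1 over the first 7 bytes.
byte 0: (61 ⊕ 51) ⊕ 6c = 30 ⊕ 6c = 5c
byte 1: (05 ⊕ 42) ⊕ 61 = 47 ⊕ 61 = 26
byte 2: (44 ⊕ 1f) ⊕ 75 = 5b ⊕ 75 = 2e
byte 3: (95 ⊕ 41) ⊕ 6e = d4 ⊕ 6e = ba
byte 4: (79 ⊕ ee) ⊕ 63 = 97 ⊕ 63 = f4
byte 5: (0c ⊕ ea) ⊕ 68 = e6 ⊕ 68 = 8e
byte 6: (40 ⊕ 06) ⊕ 20 = 46 ⊕ 20 = 66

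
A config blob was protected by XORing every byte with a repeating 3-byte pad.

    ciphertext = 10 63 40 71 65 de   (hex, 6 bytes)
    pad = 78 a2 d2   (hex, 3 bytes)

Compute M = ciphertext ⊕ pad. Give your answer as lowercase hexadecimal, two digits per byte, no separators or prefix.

The 3-byte key repeats, so the effective keystream is 78 a2 d2 78 a2 d2.
byte 0: 10 xor 78 = 68
byte 1: 63 xor a2 = c1
byte 2: 40 xor d2 = 92
byte 3: 71 xor 78 = 09
byte 4: 65 xor a2 = c7
byte 5: de xor d2 = 0c

68c19209c70c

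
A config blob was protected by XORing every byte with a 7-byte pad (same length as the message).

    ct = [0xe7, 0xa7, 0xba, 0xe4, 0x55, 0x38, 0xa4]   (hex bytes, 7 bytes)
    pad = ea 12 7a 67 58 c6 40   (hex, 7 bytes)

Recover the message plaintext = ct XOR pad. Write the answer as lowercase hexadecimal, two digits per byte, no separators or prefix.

0db5c0830dfee4

XOR is its own inverse, so applying the key byte-wise gives the result directly.
byte 0: 231 ^ 234 =  13
byte 1: 167 ^  18 = 181
byte 2: 186 ^ 122 = 192
byte 3: 228 ^ 103 = 131
byte 4:  85 ^  88 =  13
byte 5:  56 ^ 198 = 254
byte 6: 164 ^  64 = 228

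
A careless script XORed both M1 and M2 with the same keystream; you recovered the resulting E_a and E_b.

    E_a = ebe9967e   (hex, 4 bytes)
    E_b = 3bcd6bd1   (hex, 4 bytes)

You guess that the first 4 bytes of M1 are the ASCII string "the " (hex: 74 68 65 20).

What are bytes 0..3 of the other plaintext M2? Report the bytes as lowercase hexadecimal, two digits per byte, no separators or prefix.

First, E_a ⊕ E_b = (M1 ⊕ K) ⊕ (M2 ⊕ K) = M1 ⊕ M2, so the key drops out. Then M2 = (M1 ⊕ M2) ⊕ M1 over the first 4 bytes.
byte 0: (eb xor 3b) xor 74 = d0 xor 74 = a4
byte 1: (e9 xor cd) xor 68 = 24 xor 68 = 4c
byte 2: (96 xor 6b) xor 65 = fd xor 65 = 98
byte 3: (7e xor d1) xor 20 = af xor 20 = 8f

a44c988f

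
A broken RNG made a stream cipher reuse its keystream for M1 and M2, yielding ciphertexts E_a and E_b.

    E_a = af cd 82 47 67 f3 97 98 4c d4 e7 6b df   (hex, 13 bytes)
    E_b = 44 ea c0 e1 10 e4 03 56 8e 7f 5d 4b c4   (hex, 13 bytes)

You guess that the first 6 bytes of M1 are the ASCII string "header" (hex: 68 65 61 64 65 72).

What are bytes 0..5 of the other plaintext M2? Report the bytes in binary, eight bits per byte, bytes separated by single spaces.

10000011 01000010 00100011 11000010 00010010 01100101

First, E_a ⊕ E_b = (M1 ⊕ K) ⊕ (M2 ⊕ K) = M1 ⊕ M2, so the key drops out. Then M2 = (M1 ⊕ M2) ⊕ M1 over the first 6 bytes.
byte 0: (af XOR 44) XOR 68 = eb XOR 68 = 83
byte 1: (cd XOR ea) XOR 65 = 27 XOR 65 = 42
byte 2: (82 XOR c0) XOR 61 = 42 XOR 61 = 23
byte 3: (47 XOR e1) XOR 64 = a6 XOR 64 = c2
byte 4: (67 XOR 10) XOR 65 = 77 XOR 65 = 12
byte 5: (f3 XOR e4) XOR 72 = 17 XOR 72 = 65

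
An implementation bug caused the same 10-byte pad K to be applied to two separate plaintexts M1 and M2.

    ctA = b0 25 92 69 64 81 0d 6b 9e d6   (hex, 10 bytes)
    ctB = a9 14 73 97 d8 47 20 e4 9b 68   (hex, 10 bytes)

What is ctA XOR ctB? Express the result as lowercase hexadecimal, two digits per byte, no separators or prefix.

1931e1febcc62d8f05be

ctA ⊕ ctB = (M1 ⊕ K) ⊕ (M2 ⊕ K) = M1 ⊕ M2 — the shared key cancels under XOR.
b0 ⊕ a9 = 19
25 ⊕ 14 = 31
92 ⊕ 73 = e1
69 ⊕ 97 = fe
64 ⊕ d8 = bc
81 ⊕ 47 = c6
0d ⊕ 20 = 2d
6b ⊕ e4 = 8f
9e ⊕ 9b = 05
d6 ⊕ 68 = be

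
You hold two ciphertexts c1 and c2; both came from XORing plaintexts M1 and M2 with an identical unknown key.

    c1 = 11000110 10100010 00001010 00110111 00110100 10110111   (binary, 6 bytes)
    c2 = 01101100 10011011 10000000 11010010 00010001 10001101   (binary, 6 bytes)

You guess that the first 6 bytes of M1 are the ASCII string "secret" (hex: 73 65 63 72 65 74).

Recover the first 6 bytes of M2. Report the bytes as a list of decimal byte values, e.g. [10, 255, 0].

[217, 92, 233, 151, 64, 78]

First, c1 ⊕ c2 = (M1 ⊕ K) ⊕ (M2 ⊕ K) = M1 ⊕ M2, so the key drops out. Then M2 = (M1 ⊕ M2) ⊕ M1 over the first 6 bytes.
byte 0: (c6 ^ 6c) ^ 73 = aa ^ 73 = d9
byte 1: (a2 ^ 9b) ^ 65 = 39 ^ 65 = 5c
byte 2: (0a ^ 80) ^ 63 = 8a ^ 63 = e9
byte 3: (37 ^ d2) ^ 72 = e5 ^ 72 = 97
byte 4: (34 ^ 11) ^ 65 = 25 ^ 65 = 40
byte 5: (b7 ^ 8d) ^ 74 = 3a ^ 74 = 4e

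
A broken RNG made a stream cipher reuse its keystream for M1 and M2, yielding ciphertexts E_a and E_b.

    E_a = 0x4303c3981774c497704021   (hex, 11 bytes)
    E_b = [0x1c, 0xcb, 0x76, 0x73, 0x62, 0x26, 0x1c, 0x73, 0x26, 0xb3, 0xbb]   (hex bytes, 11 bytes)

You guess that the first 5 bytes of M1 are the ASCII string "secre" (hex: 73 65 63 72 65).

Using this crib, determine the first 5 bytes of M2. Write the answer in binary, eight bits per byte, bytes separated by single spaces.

First, E_a ⊕ E_b = (M1 ⊕ K) ⊕ (M2 ⊕ K) = M1 ⊕ M2, so the key drops out. Then M2 = (M1 ⊕ M2) ⊕ M1 over the first 5 bytes.
byte 0: (43 ^ 1c) ^ 73 = 5f ^ 73 = 2c
byte 1: (03 ^ cb) ^ 65 = c8 ^ 65 = ad
byte 2: (c3 ^ 76) ^ 63 = b5 ^ 63 = d6
byte 3: (98 ^ 73) ^ 72 = eb ^ 72 = 99
byte 4: (17 ^ 62) ^ 65 = 75 ^ 65 = 10

00101100 10101101 11010110 10011001 00010000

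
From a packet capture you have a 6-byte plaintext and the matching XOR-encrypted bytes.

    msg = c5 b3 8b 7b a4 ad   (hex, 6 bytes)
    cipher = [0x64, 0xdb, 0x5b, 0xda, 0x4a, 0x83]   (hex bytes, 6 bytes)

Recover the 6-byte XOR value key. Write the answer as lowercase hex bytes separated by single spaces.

a1 68 d0 a1 ee 2e

Since cipher = msg ⊕ key, XORing both sides with msg gives key = msg ⊕ cipher.
byte 0: c5 XOR 64 = a1
byte 1: b3 XOR db = 68
byte 2: 8b XOR 5b = d0
byte 3: 7b XOR da = a1
byte 4: a4 XOR 4a = ee
byte 5: ad XOR 83 = 2e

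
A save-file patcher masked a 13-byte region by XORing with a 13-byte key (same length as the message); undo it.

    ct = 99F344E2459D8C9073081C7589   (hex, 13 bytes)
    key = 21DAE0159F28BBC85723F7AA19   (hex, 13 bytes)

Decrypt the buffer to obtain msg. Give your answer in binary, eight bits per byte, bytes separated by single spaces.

10111000 00101001 10100100 11110111 11011010 10110101 00110111 01011000 00100100 00101011 11101011 11011111 10010000

XOR is its own inverse, so applying the key byte-wise gives the result directly.
10011001 ^ 00100001 = 10111000
11110011 ^ 11011010 = 00101001
01000100 ^ 11100000 = 10100100
11100010 ^ 00010101 = 11110111
01000101 ^ 10011111 = 11011010
10011101 ^ 00101000 = 10110101
10001100 ^ 10111011 = 00110111
10010000 ^ 11001000 = 01011000
01110011 ^ 01010111 = 00100100
00001000 ^ 00100011 = 00101011
00011100 ^ 11110111 = 11101011
01110101 ^ 10101010 = 11011111
10001001 ^ 00011001 = 10010000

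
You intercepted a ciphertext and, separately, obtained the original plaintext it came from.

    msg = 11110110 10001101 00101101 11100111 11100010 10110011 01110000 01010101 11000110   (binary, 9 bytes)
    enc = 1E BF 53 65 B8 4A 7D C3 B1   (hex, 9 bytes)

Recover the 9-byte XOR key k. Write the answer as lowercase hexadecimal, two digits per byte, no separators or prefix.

Since enc = msg ⊕ k, XORing both sides with msg gives k = msg ⊕ enc.
f6 ⊕ 1e = e8
8d ⊕ bf = 32
2d ⊕ 53 = 7e
e7 ⊕ 65 = 82
e2 ⊕ b8 = 5a
b3 ⊕ 4a = f9
70 ⊕ 7d = 0d
55 ⊕ c3 = 96
c6 ⊕ b1 = 77

e8327e825af90d9677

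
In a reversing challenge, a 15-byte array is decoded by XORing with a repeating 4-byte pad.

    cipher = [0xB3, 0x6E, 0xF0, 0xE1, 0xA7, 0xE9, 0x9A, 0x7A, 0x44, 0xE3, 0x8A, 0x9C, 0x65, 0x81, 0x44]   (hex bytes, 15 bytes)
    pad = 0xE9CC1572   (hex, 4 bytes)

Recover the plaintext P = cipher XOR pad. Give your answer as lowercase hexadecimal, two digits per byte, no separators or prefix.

The 4-byte key repeats, so the effective keystream is e9 cc 15 72 e9 cc 15 72 e9 cc 15 72 e9 cc 15.
byte 0: 10110011 ^ 11101001 = 01011010
byte 1: 01101110 ^ 11001100 = 10100010
byte 2: 11110000 ^ 00010101 = 11100101
byte 3: 11100001 ^ 01110010 = 10010011
byte 4: 10100111 ^ 11101001 = 01001110
byte 5: 11101001 ^ 11001100 = 00100101
byte 6: 10011010 ^ 00010101 = 10001111
byte 7: 01111010 ^ 01110010 = 00001000
byte 8: 01000100 ^ 11101001 = 10101101
byte 9: 11100011 ^ 11001100 = 00101111
byte 10: 10001010 ^ 00010101 = 10011111
byte 11: 10011100 ^ 01110010 = 11101110
byte 12: 01100101 ^ 11101001 = 10001100
byte 13: 10000001 ^ 11001100 = 01001101
byte 14: 01000100 ^ 00010101 = 01010001

5aa2e5934e258f08ad2f9fee8c4d51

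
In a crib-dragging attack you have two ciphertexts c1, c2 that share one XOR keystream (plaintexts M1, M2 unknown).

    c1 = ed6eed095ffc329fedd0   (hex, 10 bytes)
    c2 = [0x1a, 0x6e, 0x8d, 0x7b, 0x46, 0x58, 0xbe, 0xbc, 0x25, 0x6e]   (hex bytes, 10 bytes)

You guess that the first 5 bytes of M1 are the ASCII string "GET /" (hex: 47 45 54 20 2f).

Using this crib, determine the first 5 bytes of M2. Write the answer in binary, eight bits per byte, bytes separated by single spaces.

10110000 01000101 00110100 01010010 00110110

First, c1 ⊕ c2 = (M1 ⊕ K) ⊕ (M2 ⊕ K) = M1 ⊕ M2, so the key drops out. Then M2 = (M1 ⊕ M2) ⊕ M1 over the first 5 bytes.
byte 0: (ed XOR 1a) XOR 47 = f7 XOR 47 = b0
byte 1: (6e XOR 6e) XOR 45 = 00 XOR 45 = 45
byte 2: (ed XOR 8d) XOR 54 = 60 XOR 54 = 34
byte 3: (09 XOR 7b) XOR 20 = 72 XOR 20 = 52
byte 4: (5f XOR 46) XOR 2f = 19 XOR 2f = 36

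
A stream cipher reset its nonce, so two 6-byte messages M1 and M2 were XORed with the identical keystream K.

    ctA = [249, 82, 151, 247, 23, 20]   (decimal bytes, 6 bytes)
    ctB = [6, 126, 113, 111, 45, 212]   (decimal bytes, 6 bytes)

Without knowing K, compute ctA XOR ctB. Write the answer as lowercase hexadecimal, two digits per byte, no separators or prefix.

ff2ce6983ac0

ctA ⊕ ctB = (M1 ⊕ K) ⊕ (M2 ⊕ K) = M1 ⊕ M2 — the shared key cancels under XOR.
f9 xor 06 = ff
52 xor 7e = 2c
97 xor 71 = e6
f7 xor 6f = 98
17 xor 2d = 3a
14 xor d4 = c0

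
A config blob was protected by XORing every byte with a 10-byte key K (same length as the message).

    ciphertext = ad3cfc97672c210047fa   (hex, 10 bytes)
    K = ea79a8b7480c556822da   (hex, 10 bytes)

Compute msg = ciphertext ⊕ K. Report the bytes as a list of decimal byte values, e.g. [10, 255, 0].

byte 0: ad xor ea = 47
byte 1: 3c xor 79 = 45
byte 2: fc xor a8 = 54
byte 3: 97 xor b7 = 20
byte 4: 67 xor 48 = 2f
byte 5: 2c xor 0c = 20
byte 6: 21 xor 55 = 74
byte 7: 00 xor 68 = 68
byte 8: 47 xor 22 = 65
byte 9: fa xor da = 20

[71, 69, 84, 32, 47, 32, 116, 104, 101, 32]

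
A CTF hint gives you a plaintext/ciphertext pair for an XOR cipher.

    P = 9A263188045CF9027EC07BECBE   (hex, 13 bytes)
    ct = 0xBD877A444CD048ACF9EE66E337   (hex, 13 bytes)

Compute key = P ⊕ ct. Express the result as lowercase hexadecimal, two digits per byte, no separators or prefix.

Since ct = P ⊕ key, XORing both sides with P gives key = P ⊕ ct.
10011010 xor 10111101 = 00100111
00100110 xor 10000111 = 10100001
00110001 xor 01111010 = 01001011
10001000 xor 01000100 = 11001100
00000100 xor 01001100 = 01001000
01011100 xor 11010000 = 10001100
11111001 xor 01001000 = 10110001
00000010 xor 10101100 = 10101110
01111110 xor 11111001 = 10000111
11000000 xor 11101110 = 00101110
01111011 xor 01100110 = 00011101
11101100 xor 11100011 = 00001111
10111110 xor 00110111 = 10001001

27a14bcc488cb1ae872e1d0f89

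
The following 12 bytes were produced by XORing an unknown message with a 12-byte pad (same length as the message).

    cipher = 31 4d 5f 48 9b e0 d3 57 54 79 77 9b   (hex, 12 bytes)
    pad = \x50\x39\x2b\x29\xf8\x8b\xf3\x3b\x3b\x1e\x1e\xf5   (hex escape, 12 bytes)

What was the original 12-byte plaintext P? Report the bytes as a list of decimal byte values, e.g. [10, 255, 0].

[97, 116, 116, 97, 99, 107, 32, 108, 111, 103, 105, 110]

byte 0: 31 XOR 50 = 61
byte 1: 4d XOR 39 = 74
byte 2: 5f XOR 2b = 74
byte 3: 48 XOR 29 = 61
byte 4: 9b XOR f8 = 63
byte 5: e0 XOR 8b = 6b
byte 6: d3 XOR f3 = 20
byte 7: 57 XOR 3b = 6c
byte 8: 54 XOR 3b = 6f
byte 9: 79 XOR 1e = 67
byte 10: 77 XOR 1e = 69
byte 11: 9b XOR f5 = 6e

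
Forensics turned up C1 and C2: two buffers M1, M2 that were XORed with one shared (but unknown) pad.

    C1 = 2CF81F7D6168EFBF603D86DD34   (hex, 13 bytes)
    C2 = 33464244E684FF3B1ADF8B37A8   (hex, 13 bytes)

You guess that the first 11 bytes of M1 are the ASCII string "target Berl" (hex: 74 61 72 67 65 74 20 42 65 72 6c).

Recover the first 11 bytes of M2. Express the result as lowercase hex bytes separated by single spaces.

6b df 2f 5e e2 98 30 c6 1f 90 61

First, C1 ⊕ C2 = (M1 ⊕ K) ⊕ (M2 ⊕ K) = M1 ⊕ M2, so the key drops out. Then M2 = (M1 ⊕ M2) ⊕ M1 over the first 11 bytes.
byte 0: (2c xor 33) xor 74 = 1f xor 74 = 6b
byte 1: (f8 xor 46) xor 61 = be xor 61 = df
byte 2: (1f xor 42) xor 72 = 5d xor 72 = 2f
byte 3: (7d xor 44) xor 67 = 39 xor 67 = 5e
byte 4: (61 xor e6) xor 65 = 87 xor 65 = e2
byte 5: (68 xor 84) xor 74 = ec xor 74 = 98
byte 6: (ef xor ff) xor 20 = 10 xor 20 = 30
byte 7: (bf xor 3b) xor 42 = 84 xor 42 = c6
byte 8: (60 xor 1a) xor 65 = 7a xor 65 = 1f
byte 9: (3d xor df) xor 72 = e2 xor 72 = 90
byte 10: (86 xor 8b) xor 6c = 0d xor 6c = 61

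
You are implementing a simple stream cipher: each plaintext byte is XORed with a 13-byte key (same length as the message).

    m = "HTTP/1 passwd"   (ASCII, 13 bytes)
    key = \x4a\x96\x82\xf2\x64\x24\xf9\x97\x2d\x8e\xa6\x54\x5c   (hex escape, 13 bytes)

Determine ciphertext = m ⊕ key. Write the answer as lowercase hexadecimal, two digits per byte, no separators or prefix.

48 ⊕ 4a = 02
54 ⊕ 96 = c2
54 ⊕ 82 = d6
50 ⊕ f2 = a2
2f ⊕ 64 = 4b
31 ⊕ 24 = 15
20 ⊕ f9 = d9
70 ⊕ 97 = e7
61 ⊕ 2d = 4c
73 ⊕ 8e = fd
73 ⊕ a6 = d5
77 ⊕ 54 = 23
64 ⊕ 5c = 38

02c2d6a24b15d9e74cfdd52338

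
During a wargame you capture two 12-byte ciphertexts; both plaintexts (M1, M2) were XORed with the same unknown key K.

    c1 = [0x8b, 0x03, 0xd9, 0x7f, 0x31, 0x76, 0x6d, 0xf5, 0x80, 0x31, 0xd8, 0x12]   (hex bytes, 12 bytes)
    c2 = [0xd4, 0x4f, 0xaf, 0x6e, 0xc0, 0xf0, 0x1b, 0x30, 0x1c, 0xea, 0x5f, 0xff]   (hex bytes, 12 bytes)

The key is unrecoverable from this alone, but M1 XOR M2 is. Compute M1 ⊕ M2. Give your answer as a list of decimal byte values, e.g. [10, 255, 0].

[95, 76, 118, 17, 241, 134, 118, 197, 156, 219, 135, 237]

c1 ⊕ c2 = (M1 ⊕ K) ⊕ (M2 ⊕ K) = M1 ⊕ M2 — the shared key cancels under XOR.
8b ⊕ d4 = 5f
03 ⊕ 4f = 4c
d9 ⊕ af = 76
7f ⊕ 6e = 11
31 ⊕ c0 = f1
76 ⊕ f0 = 86
6d ⊕ 1b = 76
f5 ⊕ 30 = c5
80 ⊕ 1c = 9c
31 ⊕ ea = db
d8 ⊕ 5f = 87
12 ⊕ ff = ed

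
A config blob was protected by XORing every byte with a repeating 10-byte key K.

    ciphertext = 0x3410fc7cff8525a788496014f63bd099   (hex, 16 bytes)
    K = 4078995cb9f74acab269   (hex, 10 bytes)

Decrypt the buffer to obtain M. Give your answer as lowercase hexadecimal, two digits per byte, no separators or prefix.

7468652046726f6d3a20206c6f67696e

The 10-byte key repeats, so the effective keystream is 40 78 99 5c b9 f7 4a ca b2 69 40 78 99 5c b9 f7.
byte 0: 34 xor 40 = 74
byte 1: 10 xor 78 = 68
byte 2: fc xor 99 = 65
byte 3: 7c xor 5c = 20
byte 4: ff xor b9 = 46
byte 5: 85 xor f7 = 72
byte 6: 25 xor 4a = 6f
byte 7: a7 xor ca = 6d
byte 8: 88 xor b2 = 3a
byte 9: 49 xor 69 = 20
byte 10: 60 xor 40 = 20
byte 11: 14 xor 78 = 6c
byte 12: f6 xor 99 = 6f
byte 13: 3b xor 5c = 67
byte 14: d0 xor b9 = 69
byte 15: 99 xor f7 = 6e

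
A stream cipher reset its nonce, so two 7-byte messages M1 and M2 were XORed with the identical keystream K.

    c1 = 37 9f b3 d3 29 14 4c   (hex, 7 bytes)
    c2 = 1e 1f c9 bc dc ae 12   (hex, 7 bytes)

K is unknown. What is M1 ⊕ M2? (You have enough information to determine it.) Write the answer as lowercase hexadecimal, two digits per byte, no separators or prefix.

c1 ⊕ c2 = (M1 ⊕ K) ⊕ (M2 ⊕ K) = M1 ⊕ M2 — the shared key cancels under XOR.
 55 ^  30 =  41
159 ^  31 = 128
179 ^ 201 = 122
211 ^ 188 = 111
 41 ^ 220 = 245
 20 ^ 174 = 186
 76 ^  18 =  94

29807a6ff5ba5e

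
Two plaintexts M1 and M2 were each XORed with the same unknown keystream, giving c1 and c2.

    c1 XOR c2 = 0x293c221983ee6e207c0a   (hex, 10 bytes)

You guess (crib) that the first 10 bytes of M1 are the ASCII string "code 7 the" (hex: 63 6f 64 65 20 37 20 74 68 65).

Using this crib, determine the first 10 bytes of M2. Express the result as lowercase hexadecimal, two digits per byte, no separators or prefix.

4a53467ca3d94e54146f

Since c1 ⊕ c2 = M1 ⊕ M2, XORing with the guessed M1 bytes yields the corresponding M2 bytes: M2 = (c1 ⊕ c2) ⊕ M1.
29 ^ 63 = 4a
3c ^ 6f = 53
22 ^ 64 = 46
19 ^ 65 = 7c
83 ^ 20 = a3
ee ^ 37 = d9
6e ^ 20 = 4e
20 ^ 74 = 54
7c ^ 68 = 14
0a ^ 65 = 6f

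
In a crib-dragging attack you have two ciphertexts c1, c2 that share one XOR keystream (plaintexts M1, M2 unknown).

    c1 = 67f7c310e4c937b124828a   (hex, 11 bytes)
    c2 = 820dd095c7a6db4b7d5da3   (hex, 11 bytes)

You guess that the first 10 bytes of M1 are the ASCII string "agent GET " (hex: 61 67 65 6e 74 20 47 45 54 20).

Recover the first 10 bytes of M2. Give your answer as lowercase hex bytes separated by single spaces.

84 9d 76 eb 57 4f ab bf 0d ff

First, c1 ⊕ c2 = (M1 ⊕ K) ⊕ (M2 ⊕ K) = M1 ⊕ M2, so the key drops out. Then M2 = (M1 ⊕ M2) ⊕ M1 over the first 10 bytes.
byte 0: (67 ⊕ 82) ⊕ 61 = e5 ⊕ 61 = 84
byte 1: (f7 ⊕ 0d) ⊕ 67 = fa ⊕ 67 = 9d
byte 2: (c3 ⊕ d0) ⊕ 65 = 13 ⊕ 65 = 76
byte 3: (10 ⊕ 95) ⊕ 6e = 85 ⊕ 6e = eb
byte 4: (e4 ⊕ c7) ⊕ 74 = 23 ⊕ 74 = 57
byte 5: (c9 ⊕ a6) ⊕ 20 = 6f ⊕ 20 = 4f
byte 6: (37 ⊕ db) ⊕ 47 = ec ⊕ 47 = ab
byte 7: (b1 ⊕ 4b) ⊕ 45 = fa ⊕ 45 = bf
byte 8: (24 ⊕ 7d) ⊕ 54 = 59 ⊕ 54 = 0d
byte 9: (82 ⊕ 5d) ⊕ 20 = df ⊕ 20 = ff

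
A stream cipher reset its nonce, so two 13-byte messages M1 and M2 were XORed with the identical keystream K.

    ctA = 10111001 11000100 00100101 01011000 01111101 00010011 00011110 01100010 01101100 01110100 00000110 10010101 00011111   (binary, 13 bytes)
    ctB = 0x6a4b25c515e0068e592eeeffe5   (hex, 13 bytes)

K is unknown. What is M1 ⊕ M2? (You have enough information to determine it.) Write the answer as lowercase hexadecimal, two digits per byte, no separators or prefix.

ctA ⊕ ctB = (M1 ⊕ K) ⊕ (M2 ⊕ K) = M1 ⊕ M2 — the shared key cancels under XOR.
b9 xor 6a = d3
c4 xor 4b = 8f
25 xor 25 = 00
58 xor c5 = 9d
7d xor 15 = 68
13 xor e0 = f3
1e xor 06 = 18
62 xor 8e = ec
6c xor 59 = 35
74 xor 2e = 5a
06 xor ee = e8
95 xor ff = 6a
1f xor e5 = fa

d38f009d68f318ec355ae86afa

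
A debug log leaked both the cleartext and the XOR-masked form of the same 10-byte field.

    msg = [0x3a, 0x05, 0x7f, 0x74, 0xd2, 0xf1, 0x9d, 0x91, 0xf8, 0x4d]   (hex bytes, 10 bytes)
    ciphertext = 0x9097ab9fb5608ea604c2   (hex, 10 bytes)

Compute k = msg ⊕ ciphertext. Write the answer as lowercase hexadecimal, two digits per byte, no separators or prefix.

Since ciphertext = msg ⊕ k, XORing both sides with msg gives k = msg ⊕ ciphertext.
 58 ^ 144 = 170
  5 ^ 151 = 146
127 ^ 171 = 212
116 ^ 159 = 235
210 ^ 181 = 103
241 ^  96 = 145
157 ^ 142 =  19
145 ^ 166 =  55
248 ^   4 = 252
 77 ^ 194 = 143

aa92d4eb67911337fc8f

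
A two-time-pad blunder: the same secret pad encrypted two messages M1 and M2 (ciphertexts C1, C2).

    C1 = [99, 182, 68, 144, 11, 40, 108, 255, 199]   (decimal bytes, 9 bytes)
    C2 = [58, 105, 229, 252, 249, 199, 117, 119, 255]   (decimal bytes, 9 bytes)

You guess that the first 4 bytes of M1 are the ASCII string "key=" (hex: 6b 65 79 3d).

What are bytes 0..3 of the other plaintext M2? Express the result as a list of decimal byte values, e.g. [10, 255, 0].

First, C1 ⊕ C2 = (M1 ⊕ K) ⊕ (M2 ⊕ K) = M1 ⊕ M2, so the key drops out. Then M2 = (M1 ⊕ M2) ⊕ M1 over the first 4 bytes.
byte 0: (63 xor 3a) xor 6b = 59 xor 6b = 32
byte 1: (b6 xor 69) xor 65 = df xor 65 = ba
byte 2: (44 xor e5) xor 79 = a1 xor 79 = d8
byte 3: (90 xor fc) xor 3d = 6c xor 3d = 51

[50, 186, 216, 81]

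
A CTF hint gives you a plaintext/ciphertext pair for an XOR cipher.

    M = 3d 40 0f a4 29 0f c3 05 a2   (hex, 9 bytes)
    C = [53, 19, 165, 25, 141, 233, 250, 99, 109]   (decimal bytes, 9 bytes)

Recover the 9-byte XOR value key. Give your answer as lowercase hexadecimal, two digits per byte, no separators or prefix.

0853aabda4e63966cf

Since C = M ⊕ key, XORing both sides with M gives key = M ⊕ C.
00111101 XOR 00110101 = 00001000
01000000 XOR 00010011 = 01010011
00001111 XOR 10100101 = 10101010
10100100 XOR 00011001 = 10111101
00101001 XOR 10001101 = 10100100
00001111 XOR 11101001 = 11100110
11000011 XOR 11111010 = 00111001
00000101 XOR 01100011 = 01100110
10100010 XOR 01101101 = 11001111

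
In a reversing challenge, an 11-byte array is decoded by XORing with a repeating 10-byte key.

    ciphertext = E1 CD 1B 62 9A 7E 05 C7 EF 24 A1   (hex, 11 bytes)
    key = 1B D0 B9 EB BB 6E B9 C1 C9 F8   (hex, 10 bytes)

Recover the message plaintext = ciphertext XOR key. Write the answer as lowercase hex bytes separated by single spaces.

fa 1d a2 89 21 10 bc 06 26 dc ba

The 10-byte key repeats, so the effective keystream is 1b d0 b9 eb bb 6e b9 c1 c9 f8 1b.
byte 0: 11100001 xor 00011011 = 11111010
byte 1: 11001101 xor 11010000 = 00011101
byte 2: 00011011 xor 10111001 = 10100010
byte 3: 01100010 xor 11101011 = 10001001
byte 4: 10011010 xor 10111011 = 00100001
byte 5: 01111110 xor 01101110 = 00010000
byte 6: 00000101 xor 10111001 = 10111100
byte 7: 11000111 xor 11000001 = 00000110
byte 8: 11101111 xor 11001001 = 00100110
byte 9: 00100100 xor 11111000 = 11011100
byte 10: 10100001 xor 00011011 = 10111010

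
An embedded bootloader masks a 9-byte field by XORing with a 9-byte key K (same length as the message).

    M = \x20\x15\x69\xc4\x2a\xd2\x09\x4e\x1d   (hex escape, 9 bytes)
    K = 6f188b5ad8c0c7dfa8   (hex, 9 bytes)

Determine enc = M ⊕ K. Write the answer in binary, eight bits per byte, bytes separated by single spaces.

20 ^ 6f = 4f
15 ^ 18 = 0d
69 ^ 8b = e2
c4 ^ 5a = 9e
2a ^ d8 = f2
d2 ^ c0 = 12
09 ^ c7 = ce
4e ^ df = 91
1d ^ a8 = b5

01001111 00001101 11100010 10011110 11110010 00010010 11001110 10010001 10110101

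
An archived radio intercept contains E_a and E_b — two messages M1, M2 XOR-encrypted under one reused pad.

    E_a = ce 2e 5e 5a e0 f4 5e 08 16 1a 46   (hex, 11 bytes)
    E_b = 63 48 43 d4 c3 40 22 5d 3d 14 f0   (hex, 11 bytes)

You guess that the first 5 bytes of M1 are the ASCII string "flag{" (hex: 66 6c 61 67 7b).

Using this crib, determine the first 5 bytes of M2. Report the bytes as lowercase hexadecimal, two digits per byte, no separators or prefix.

First, E_a ⊕ E_b = (M1 ⊕ K) ⊕ (M2 ⊕ K) = M1 ⊕ M2, so the key drops out. Then M2 = (M1 ⊕ M2) ⊕ M1 over the first 5 bytes.
byte 0: (ce xor 63) xor 66 = ad xor 66 = cb
byte 1: (2e xor 48) xor 6c = 66 xor 6c = 0a
byte 2: (5e xor 43) xor 61 = 1d xor 61 = 7c
byte 3: (5a xor d4) xor 67 = 8e xor 67 = e9
byte 4: (e0 xor c3) xor 7b = 23 xor 7b = 58

cb0a7ce958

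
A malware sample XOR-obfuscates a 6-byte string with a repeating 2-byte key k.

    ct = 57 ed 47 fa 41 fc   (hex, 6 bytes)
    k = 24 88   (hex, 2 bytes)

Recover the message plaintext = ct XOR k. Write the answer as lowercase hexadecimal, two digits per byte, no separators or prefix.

The 2-byte key repeats, so the effective keystream is 24 88 24 88 24 88.
byte 0: 57 ^ 24 = 73
byte 1: ed ^ 88 = 65
byte 2: 47 ^ 24 = 63
byte 3: fa ^ 88 = 72
byte 4: 41 ^ 24 = 65
byte 5: fc ^ 88 = 74

736563726574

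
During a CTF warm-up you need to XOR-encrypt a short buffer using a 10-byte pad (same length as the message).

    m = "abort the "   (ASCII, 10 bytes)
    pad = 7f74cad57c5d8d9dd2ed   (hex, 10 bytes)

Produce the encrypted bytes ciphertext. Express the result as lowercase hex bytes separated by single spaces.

1e 16 a5 a7 08 7d f9 f5 b7 cd

XOR is its own inverse, so applying the key byte-wise gives the result directly.
byte 0: 61 ^ 7f = 1e
byte 1: 62 ^ 74 = 16
byte 2: 6f ^ ca = a5
byte 3: 72 ^ d5 = a7
byte 4: 74 ^ 7c = 08
byte 5: 20 ^ 5d = 7d
byte 6: 74 ^ 8d = f9
byte 7: 68 ^ 9d = f5
byte 8: 65 ^ d2 = b7
byte 9: 20 ^ ed = cd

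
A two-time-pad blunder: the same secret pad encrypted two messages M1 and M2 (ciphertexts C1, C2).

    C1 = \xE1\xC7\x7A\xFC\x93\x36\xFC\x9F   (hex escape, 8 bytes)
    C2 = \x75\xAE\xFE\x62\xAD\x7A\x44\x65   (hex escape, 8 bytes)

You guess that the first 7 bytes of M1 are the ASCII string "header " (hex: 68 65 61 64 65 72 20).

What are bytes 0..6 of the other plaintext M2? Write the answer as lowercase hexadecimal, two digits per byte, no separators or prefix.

fc0ce5fa5b3e98

First, C1 ⊕ C2 = (M1 ⊕ K) ⊕ (M2 ⊕ K) = M1 ⊕ M2, so the key drops out. Then M2 = (M1 ⊕ M2) ⊕ M1 over the first 7 bytes.
byte 0: (e1 ⊕ 75) ⊕ 68 = 94 ⊕ 68 = fc
byte 1: (c7 ⊕ ae) ⊕ 65 = 69 ⊕ 65 = 0c
byte 2: (7a ⊕ fe) ⊕ 61 = 84 ⊕ 61 = e5
byte 3: (fc ⊕ 62) ⊕ 64 = 9e ⊕ 64 = fa
byte 4: (93 ⊕ ad) ⊕ 65 = 3e ⊕ 65 = 5b
byte 5: (36 ⊕ 7a) ⊕ 72 = 4c ⊕ 72 = 3e
byte 6: (fc ⊕ 44) ⊕ 20 = b8 ⊕ 20 = 98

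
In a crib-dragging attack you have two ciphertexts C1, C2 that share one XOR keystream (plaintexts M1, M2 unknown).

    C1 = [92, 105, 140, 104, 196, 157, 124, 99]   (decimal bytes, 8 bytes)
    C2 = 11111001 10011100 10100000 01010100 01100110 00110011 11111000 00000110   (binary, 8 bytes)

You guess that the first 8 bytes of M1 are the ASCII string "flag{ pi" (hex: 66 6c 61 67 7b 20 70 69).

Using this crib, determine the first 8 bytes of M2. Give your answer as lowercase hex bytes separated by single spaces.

First, C1 ⊕ C2 = (M1 ⊕ K) ⊕ (M2 ⊕ K) = M1 ⊕ M2, so the key drops out. Then M2 = (M1 ⊕ M2) ⊕ M1 over the first 8 bytes.
byte 0: (5c ⊕ f9) ⊕ 66 = a5 ⊕ 66 = c3
byte 1: (69 ⊕ 9c) ⊕ 6c = f5 ⊕ 6c = 99
byte 2: (8c ⊕ a0) ⊕ 61 = 2c ⊕ 61 = 4d
byte 3: (68 ⊕ 54) ⊕ 67 = 3c ⊕ 67 = 5b
byte 4: (c4 ⊕ 66) ⊕ 7b = a2 ⊕ 7b = d9
byte 5: (9d ⊕ 33) ⊕ 20 = ae ⊕ 20 = 8e
byte 6: (7c ⊕ f8) ⊕ 70 = 84 ⊕ 70 = f4
byte 7: (63 ⊕ 06) ⊕ 69 = 65 ⊕ 69 = 0c

c3 99 4d 5b d9 8e f4 0c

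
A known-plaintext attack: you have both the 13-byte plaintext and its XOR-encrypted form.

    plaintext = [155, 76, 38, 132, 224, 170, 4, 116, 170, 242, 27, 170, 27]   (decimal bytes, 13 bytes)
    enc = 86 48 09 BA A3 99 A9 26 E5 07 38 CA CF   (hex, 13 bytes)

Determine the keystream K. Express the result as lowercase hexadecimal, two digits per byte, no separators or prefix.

1d042f3e4333ad524ff52360d4

Since enc = plaintext ⊕ K, XORing both sides with plaintext gives K = plaintext ⊕ enc.
byte 0: 10011011 ⊕ 10000110 = 00011101
byte 1: 01001100 ⊕ 01001000 = 00000100
byte 2: 00100110 ⊕ 00001001 = 00101111
byte 3: 10000100 ⊕ 10111010 = 00111110
byte 4: 11100000 ⊕ 10100011 = 01000011
byte 5: 10101010 ⊕ 10011001 = 00110011
byte 6: 00000100 ⊕ 10101001 = 10101101
byte 7: 01110100 ⊕ 00100110 = 01010010
byte 8: 10101010 ⊕ 11100101 = 01001111
byte 9: 11110010 ⊕ 00000111 = 11110101
byte 10: 00011011 ⊕ 00111000 = 00100011
byte 11: 10101010 ⊕ 11001010 = 01100000
byte 12: 00011011 ⊕ 11001111 = 11010100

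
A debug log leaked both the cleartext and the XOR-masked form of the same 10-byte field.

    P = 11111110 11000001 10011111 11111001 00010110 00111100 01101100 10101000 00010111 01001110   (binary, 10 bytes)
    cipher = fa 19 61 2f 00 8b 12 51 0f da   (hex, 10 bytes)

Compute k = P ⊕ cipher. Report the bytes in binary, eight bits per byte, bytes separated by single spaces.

Since cipher = P ⊕ k, XORing both sides with P gives k = P ⊕ cipher.
254 ⊕ 250 =   4
193 ⊕  25 = 216
159 ⊕  97 = 254
249 ⊕  47 = 214
 22 ⊕   0 =  22
 60 ⊕ 139 = 183
108 ⊕  18 = 126
168 ⊕  81 = 249
 23 ⊕  15 =  24
 78 ⊕ 218 = 148

00000100 11011000 11111110 11010110 00010110 10110111 01111110 11111001 00011000 10010100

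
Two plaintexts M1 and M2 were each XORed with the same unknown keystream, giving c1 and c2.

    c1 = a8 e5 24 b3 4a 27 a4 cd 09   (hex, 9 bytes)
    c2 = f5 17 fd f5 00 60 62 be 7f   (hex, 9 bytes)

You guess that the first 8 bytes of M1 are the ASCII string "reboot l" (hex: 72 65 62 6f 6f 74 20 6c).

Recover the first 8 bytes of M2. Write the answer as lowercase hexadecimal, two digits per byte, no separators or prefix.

2f97bb292533e61f

First, c1 ⊕ c2 = (M1 ⊕ K) ⊕ (M2 ⊕ K) = M1 ⊕ M2, so the key drops out. Then M2 = (M1 ⊕ M2) ⊕ M1 over the first 8 bytes.
byte 0: (a8 ^ f5) ^ 72 = 5d ^ 72 = 2f
byte 1: (e5 ^ 17) ^ 65 = f2 ^ 65 = 97
byte 2: (24 ^ fd) ^ 62 = d9 ^ 62 = bb
byte 3: (b3 ^ f5) ^ 6f = 46 ^ 6f = 29
byte 4: (4a ^ 00) ^ 6f = 4a ^ 6f = 25
byte 5: (27 ^ 60) ^ 74 = 47 ^ 74 = 33
byte 6: (a4 ^ 62) ^ 20 = c6 ^ 20 = e6
byte 7: (cd ^ be) ^ 6c = 73 ^ 6c = 1f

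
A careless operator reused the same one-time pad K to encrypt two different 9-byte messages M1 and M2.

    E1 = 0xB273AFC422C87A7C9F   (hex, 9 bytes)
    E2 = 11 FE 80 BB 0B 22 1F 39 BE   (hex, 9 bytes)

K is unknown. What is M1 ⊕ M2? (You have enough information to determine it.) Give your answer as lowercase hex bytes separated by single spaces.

a3 8d 2f 7f 29 ea 65 45 21

E1 ⊕ E2 = (M1 ⊕ K) ⊕ (M2 ⊕ K) = M1 ⊕ M2 — the shared key cancels under XOR.
178 ^  17 = 163
115 ^ 254 = 141
175 ^ 128 =  47
196 ^ 187 = 127
 34 ^  11 =  41
200 ^  34 = 234
122 ^  31 = 101
124 ^  57 =  69
159 ^ 190 =  33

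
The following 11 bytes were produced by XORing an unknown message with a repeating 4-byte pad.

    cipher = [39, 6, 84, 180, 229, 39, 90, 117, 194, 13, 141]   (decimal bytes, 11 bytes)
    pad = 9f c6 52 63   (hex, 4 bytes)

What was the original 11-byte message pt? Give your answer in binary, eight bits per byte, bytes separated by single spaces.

10111000 11000000 00000110 11010111 01111010 11100001 00001000 00010110 01011101 11001011 11011111

The 4-byte key repeats, so the effective keystream is 9f c6 52 63 9f c6 52 63 9f c6 52.
byte 0:  39 ⊕ 159 = 184
byte 1:   6 ⊕ 198 = 192
byte 2:  84 ⊕  82 =   6
byte 3: 180 ⊕  99 = 215
byte 4: 229 ⊕ 159 = 122
byte 5:  39 ⊕ 198 = 225
byte 6:  90 ⊕  82 =   8
byte 7: 117 ⊕  99 =  22
byte 8: 194 ⊕ 159 =  93
byte 9:  13 ⊕ 198 = 203
byte 10: 141 ⊕  82 = 223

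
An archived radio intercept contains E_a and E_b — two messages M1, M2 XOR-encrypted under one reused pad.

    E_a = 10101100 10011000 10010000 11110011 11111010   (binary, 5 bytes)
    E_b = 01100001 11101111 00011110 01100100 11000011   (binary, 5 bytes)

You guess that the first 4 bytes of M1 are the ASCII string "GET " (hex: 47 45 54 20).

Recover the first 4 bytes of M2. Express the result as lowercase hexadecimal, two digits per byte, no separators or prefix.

First, E_a ⊕ E_b = (M1 ⊕ K) ⊕ (M2 ⊕ K) = M1 ⊕ M2, so the key drops out. Then M2 = (M1 ⊕ M2) ⊕ M1 over the first 4 bytes.
byte 0: (ac XOR 61) XOR 47 = cd XOR 47 = 8a
byte 1: (98 XOR ef) XOR 45 = 77 XOR 45 = 32
byte 2: (90 XOR 1e) XOR 54 = 8e XOR 54 = da
byte 3: (f3 XOR 64) XOR 20 = 97 XOR 20 = b7

8a32dab7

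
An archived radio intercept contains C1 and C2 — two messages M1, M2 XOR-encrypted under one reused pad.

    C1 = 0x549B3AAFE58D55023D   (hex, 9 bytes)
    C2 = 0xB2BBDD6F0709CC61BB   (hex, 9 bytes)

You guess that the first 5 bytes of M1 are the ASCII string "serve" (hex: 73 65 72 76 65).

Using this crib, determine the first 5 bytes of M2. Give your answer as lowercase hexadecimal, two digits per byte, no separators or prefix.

954595b687

First, C1 ⊕ C2 = (M1 ⊕ K) ⊕ (M2 ⊕ K) = M1 ⊕ M2, so the key drops out. Then M2 = (M1 ⊕ M2) ⊕ M1 over the first 5 bytes.
byte 0: (54 ⊕ b2) ⊕ 73 = e6 ⊕ 73 = 95
byte 1: (9b ⊕ bb) ⊕ 65 = 20 ⊕ 65 = 45
byte 2: (3a ⊕ dd) ⊕ 72 = e7 ⊕ 72 = 95
byte 3: (af ⊕ 6f) ⊕ 76 = c0 ⊕ 76 = b6
byte 4: (e5 ⊕ 07) ⊕ 65 = e2 ⊕ 65 = 87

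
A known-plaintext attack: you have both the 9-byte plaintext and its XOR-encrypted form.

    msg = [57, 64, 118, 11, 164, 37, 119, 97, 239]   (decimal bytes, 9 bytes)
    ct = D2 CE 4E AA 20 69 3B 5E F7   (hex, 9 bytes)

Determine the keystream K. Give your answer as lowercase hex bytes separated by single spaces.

Since ct = msg ⊕ K, XORing both sides with msg gives K = msg ⊕ ct.
39 ^ d2 = eb
40 ^ ce = 8e
76 ^ 4e = 38
0b ^ aa = a1
a4 ^ 20 = 84
25 ^ 69 = 4c
77 ^ 3b = 4c
61 ^ 5e = 3f
ef ^ f7 = 18

eb 8e 38 a1 84 4c 4c 3f 18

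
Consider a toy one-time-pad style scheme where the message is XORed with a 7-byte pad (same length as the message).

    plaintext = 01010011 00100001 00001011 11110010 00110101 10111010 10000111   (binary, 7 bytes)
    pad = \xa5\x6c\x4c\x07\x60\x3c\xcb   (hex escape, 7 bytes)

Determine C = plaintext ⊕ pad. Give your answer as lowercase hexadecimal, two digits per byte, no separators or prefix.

53 XOR a5 = f6
21 XOR 6c = 4d
0b XOR 4c = 47
f2 XOR 07 = f5
35 XOR 60 = 55
ba XOR 3c = 86
87 XOR cb = 4c

f64d47f555864c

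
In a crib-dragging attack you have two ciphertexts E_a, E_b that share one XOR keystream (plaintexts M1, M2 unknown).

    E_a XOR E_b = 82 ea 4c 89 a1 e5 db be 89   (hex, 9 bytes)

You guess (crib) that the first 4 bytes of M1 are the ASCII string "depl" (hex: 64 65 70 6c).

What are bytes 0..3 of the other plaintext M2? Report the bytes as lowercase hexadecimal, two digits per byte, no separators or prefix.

e68f3ce5

Since E_a ⊕ E_b = M1 ⊕ M2, XORing with the guessed M1 bytes yields the corresponding M2 bytes: M2 = (E_a ⊕ E_b) ⊕ M1.
82 xor 64 = e6
ea xor 65 = 8f
4c xor 70 = 3c
89 xor 6c = e5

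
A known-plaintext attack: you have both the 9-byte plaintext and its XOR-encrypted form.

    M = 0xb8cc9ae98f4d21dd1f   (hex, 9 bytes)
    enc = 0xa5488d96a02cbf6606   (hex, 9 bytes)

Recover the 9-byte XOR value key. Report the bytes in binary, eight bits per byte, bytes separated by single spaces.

00011101 10000100 00010111 01111111 00101111 01100001 10011110 10111011 00011001

Since enc = M ⊕ key, XORing both sides with M gives key = M ⊕ enc.
byte 0: b8 xor a5 = 1d
byte 1: cc xor 48 = 84
byte 2: 9a xor 8d = 17
byte 3: e9 xor 96 = 7f
byte 4: 8f xor a0 = 2f
byte 5: 4d xor 2c = 61
byte 6: 21 xor bf = 9e
byte 7: dd xor 66 = bb
byte 8: 1f xor 06 = 19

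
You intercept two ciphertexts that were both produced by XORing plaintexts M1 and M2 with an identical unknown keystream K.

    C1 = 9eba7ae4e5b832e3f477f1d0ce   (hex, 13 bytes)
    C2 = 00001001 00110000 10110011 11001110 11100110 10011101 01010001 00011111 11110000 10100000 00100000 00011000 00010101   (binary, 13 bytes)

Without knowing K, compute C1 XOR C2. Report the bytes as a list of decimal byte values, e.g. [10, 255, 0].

C1 ⊕ C2 = (M1 ⊕ K) ⊕ (M2 ⊕ K) = M1 ⊕ M2 — the shared key cancels under XOR.
9e ⊕ 09 = 97
ba ⊕ 30 = 8a
7a ⊕ b3 = c9
e4 ⊕ ce = 2a
e5 ⊕ e6 = 03
b8 ⊕ 9d = 25
32 ⊕ 51 = 63
e3 ⊕ 1f = fc
f4 ⊕ f0 = 04
77 ⊕ a0 = d7
f1 ⊕ 20 = d1
d0 ⊕ 18 = c8
ce ⊕ 15 = db

[151, 138, 201, 42, 3, 37, 99, 252, 4, 215, 209, 200, 219]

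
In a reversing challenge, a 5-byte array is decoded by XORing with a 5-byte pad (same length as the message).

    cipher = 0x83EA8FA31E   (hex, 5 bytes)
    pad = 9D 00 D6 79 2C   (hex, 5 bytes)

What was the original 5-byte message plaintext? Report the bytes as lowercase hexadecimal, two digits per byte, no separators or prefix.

10000011 ^ 10011101 = 00011110
11101010 ^ 00000000 = 11101010
10001111 ^ 11010110 = 01011001
10100011 ^ 01111001 = 11011010
00011110 ^ 00101100 = 00110010

1eea59da32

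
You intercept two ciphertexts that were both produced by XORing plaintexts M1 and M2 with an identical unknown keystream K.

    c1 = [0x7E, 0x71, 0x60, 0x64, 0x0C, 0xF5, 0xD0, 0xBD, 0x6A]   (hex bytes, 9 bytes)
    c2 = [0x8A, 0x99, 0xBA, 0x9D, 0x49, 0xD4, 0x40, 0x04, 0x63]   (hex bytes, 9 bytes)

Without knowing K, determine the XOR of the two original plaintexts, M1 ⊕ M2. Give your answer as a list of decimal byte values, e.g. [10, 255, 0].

[244, 232, 218, 249, 69, 33, 144, 185, 9]

c1 ⊕ c2 = (M1 ⊕ K) ⊕ (M2 ⊕ K) = M1 ⊕ M2 — the shared key cancels under XOR.
126 xor 138 = 244
113 xor 153 = 232
 96 xor 186 = 218
100 xor 157 = 249
 12 xor  73 =  69
245 xor 212 =  33
208 xor  64 = 144
189 xor   4 = 185
106 xor  99 =   9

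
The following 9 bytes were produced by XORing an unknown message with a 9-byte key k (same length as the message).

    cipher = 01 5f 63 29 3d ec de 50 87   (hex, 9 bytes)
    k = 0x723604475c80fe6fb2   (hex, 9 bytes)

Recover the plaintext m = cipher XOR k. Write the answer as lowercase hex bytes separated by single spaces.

73 69 67 6e 61 6c 20 3f 35

  1 ⊕ 114 = 115
 95 ⊕  54 = 105
 99 ⊕   4 = 103
 41 ⊕  71 = 110
 61 ⊕  92 =  97
236 ⊕ 128 = 108
222 ⊕ 254 =  32
 80 ⊕ 111 =  63
135 ⊕ 178 =  53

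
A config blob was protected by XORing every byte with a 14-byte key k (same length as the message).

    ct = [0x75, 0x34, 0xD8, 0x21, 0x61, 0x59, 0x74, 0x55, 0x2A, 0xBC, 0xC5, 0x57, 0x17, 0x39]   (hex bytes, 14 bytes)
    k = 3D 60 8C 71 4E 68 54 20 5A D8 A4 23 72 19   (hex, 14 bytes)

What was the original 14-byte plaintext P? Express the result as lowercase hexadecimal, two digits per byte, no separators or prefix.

XOR is its own inverse, so applying the key byte-wise gives the result directly.
75 xor 3d = 48
34 xor 60 = 54
d8 xor 8c = 54
21 xor 71 = 50
61 xor 4e = 2f
59 xor 68 = 31
74 xor 54 = 20
55 xor 20 = 75
2a xor 5a = 70
bc xor d8 = 64
c5 xor a4 = 61
57 xor 23 = 74
17 xor 72 = 65
39 xor 19 = 20

485454502f312075706461746520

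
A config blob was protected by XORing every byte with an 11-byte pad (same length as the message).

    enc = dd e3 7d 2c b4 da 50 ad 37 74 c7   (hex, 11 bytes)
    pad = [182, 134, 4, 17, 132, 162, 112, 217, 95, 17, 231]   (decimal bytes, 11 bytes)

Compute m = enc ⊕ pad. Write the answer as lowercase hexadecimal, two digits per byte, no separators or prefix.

XOR is its own inverse, so applying the key byte-wise gives the result directly.
11011101 XOR 10110110 = 01101011
11100011 XOR 10000110 = 01100101
01111101 XOR 00000100 = 01111001
00101100 XOR 00010001 = 00111101
10110100 XOR 10000100 = 00110000
11011010 XOR 10100010 = 01111000
01010000 XOR 01110000 = 00100000
10101101 XOR 11011001 = 01110100
00110111 XOR 01011111 = 01101000
01110100 XOR 00010001 = 01100101
11000111 XOR 11100111 = 00100000

6b65793d30782074686520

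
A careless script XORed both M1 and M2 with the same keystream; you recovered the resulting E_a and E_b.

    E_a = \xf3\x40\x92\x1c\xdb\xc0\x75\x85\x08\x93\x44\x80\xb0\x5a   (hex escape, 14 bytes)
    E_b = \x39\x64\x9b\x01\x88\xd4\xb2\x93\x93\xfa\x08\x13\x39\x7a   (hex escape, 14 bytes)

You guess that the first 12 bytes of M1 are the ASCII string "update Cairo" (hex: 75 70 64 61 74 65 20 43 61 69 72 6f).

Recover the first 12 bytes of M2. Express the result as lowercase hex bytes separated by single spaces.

bf 54 6d 7c 27 71 e7 55 fa 00 3e fc

First, E_a ⊕ E_b = (M1 ⊕ K) ⊕ (M2 ⊕ K) = M1 ⊕ M2, so the key drops out. Then M2 = (M1 ⊕ M2) ⊕ M1 over the first 12 bytes.
byte 0: (f3 xor 39) xor 75 = ca xor 75 = bf
byte 1: (40 xor 64) xor 70 = 24 xor 70 = 54
byte 2: (92 xor 9b) xor 64 = 09 xor 64 = 6d
byte 3: (1c xor 01) xor 61 = 1d xor 61 = 7c
byte 4: (db xor 88) xor 74 = 53 xor 74 = 27
byte 5: (c0 xor d4) xor 65 = 14 xor 65 = 71
byte 6: (75 xor b2) xor 20 = c7 xor 20 = e7
byte 7: (85 xor 93) xor 43 = 16 xor 43 = 55
byte 8: (08 xor 93) xor 61 = 9b xor 61 = fa
byte 9: (93 xor fa) xor 69 = 69 xor 69 = 00
byte 10: (44 xor 08) xor 72 = 4c xor 72 = 3e
byte 11: (80 xor 13) xor 6f = 93 xor 6f = fc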